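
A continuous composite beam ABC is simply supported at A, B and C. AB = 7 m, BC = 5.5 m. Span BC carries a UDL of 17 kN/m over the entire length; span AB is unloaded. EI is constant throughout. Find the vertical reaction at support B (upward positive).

R_B = 55.93 kN

Release continuity at B by inserting a hinge; the redundant is the internal moment M_B. The primary structure is two simply-supported spans AB and BC.
Rotations at B on the released spans (each span's end-slope, ×1/EI):
  span BC: UDL 17: wL³/(24EI) = 117.8/EI
  relative rotation θ_0 = (0 + 117.8)/EI = 117.8/EI
A unit hogging moment at B produces rotation L₁/(3EI) + L₂/(3EI) = 4.167/EI.
Slope continuity at B: θ_0 = M_B·4.167/EI, so M_B = 117.8/4.167 = 28.28 kN·m (hogging).
Span AB, ΣM about A with M_B applied at B: R_B^{AB}·7 = 0 + 28.28, so R_B^{AB} = 4.041 kN and R_A = 0 − 4.041 = -4.041 kN.
Span BC, ΣM about C: R_B^{BC}·5.5 = 257.1 + 28.28, so R_B^{BC} = 51.89 kN and R_C = 93.5 − 51.89 = 41.61 kN.
R_B = 4.041 + 51.89 = 55.93 kN.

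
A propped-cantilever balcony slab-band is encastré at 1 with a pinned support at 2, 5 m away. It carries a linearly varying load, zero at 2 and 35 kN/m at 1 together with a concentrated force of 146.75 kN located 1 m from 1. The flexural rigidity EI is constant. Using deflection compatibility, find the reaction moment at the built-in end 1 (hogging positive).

M_1 = 164 kN·m

Remove the prop at 2; the released (primary) structure is a cantilever built in at 1.
Primary-structure tip deflection at 2 by superposition:
  triangular load, peak 35 at the fixed end: w₀L⁴/(30EI) = 729.2/EI
  point load 146.75 at a = 1: Pa²(3L − a)/(6EI) = 342.4/EI
  δ_0 = 1072/EI
Flexibility coefficient — unit upward force at 2: δ_{22} = L³/(3EI) = 41.67/EI.
The prop prevents deflection at 2: R_2 = δ_0/δ_{22} = 1072/41.67 = 25.72 kN.
Moment equilibrium about 1: M_1 = Σ(load moments about 1) − R_2·L = 292.6 − 25.72×5 = 164 kN·m.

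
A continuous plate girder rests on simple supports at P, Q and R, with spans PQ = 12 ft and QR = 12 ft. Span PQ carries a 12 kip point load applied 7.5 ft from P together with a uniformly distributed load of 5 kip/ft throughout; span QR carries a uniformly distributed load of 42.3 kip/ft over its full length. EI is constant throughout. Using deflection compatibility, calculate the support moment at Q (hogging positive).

M_Q = 439.4 kip·ft

Take M_Q as the redundant. Released structure: two simple spans PQ and QR with a hinge at Q.
End slopes at the hinge Q, treating each span as simply supported:
  span PQ: point load 12 at a = 7.5: Pab(L + a)/(6LEI) = 109.7/EI
  span PQ: UDL 5: wL³/(24EI) = 360/EI
  span QR: UDL 42.3: wL³/(24EI) = 3046/EI
  relative rotation θ_0 = (469.7 + 3046)/EI = 3515/EI
A unit hogging moment at Q produces rotation L₁/(3EI) + L₂/(3EI) = 8/EI.
Slope continuity at Q: θ_0 = M_Q·8/EI, so M_Q = 3515/8 = 439.4 kip·ft (hogging).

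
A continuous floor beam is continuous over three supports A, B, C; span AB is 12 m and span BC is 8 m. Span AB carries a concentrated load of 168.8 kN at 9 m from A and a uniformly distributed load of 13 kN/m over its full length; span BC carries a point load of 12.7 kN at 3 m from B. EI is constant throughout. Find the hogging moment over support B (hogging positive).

M_B = 347.5 kN·m

Release continuity at B by inserting a hinge; the redundant is the internal moment M_B. The primary structure is two simply-supported spans AB and BC.
End slopes at the hinge B, treating each span as simply supported:
  span AB: point load 168.8 at a = 9: Pab(L + a)/(6LEI) = 1329/EI
  span AB: UDL 13: wL³/(24EI) = 936/EI
  span BC: point load 12.7 at a = 3: Pab(L + b)/(6LEI) = 51.59/EI
  relative rotation θ_0 = (2265 + 51.59)/EI = 2317/EI
A unit hogging moment at B produces rotation L₁/(3EI) + L₂/(3EI) = 6.667/EI.
Compatibility: M_B·(L₁+L₂)/(3EI) = θ_0, giving M_B = 347.5 kN·m (hogging).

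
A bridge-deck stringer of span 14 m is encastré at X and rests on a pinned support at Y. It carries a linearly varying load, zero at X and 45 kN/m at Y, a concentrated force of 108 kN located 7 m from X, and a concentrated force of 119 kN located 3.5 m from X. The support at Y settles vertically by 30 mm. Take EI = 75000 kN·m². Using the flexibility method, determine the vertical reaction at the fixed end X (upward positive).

Release the roller at Y. Primary structure: cantilever fixed at X.
Primary-structure tip deflection at Y by superposition:
  triangular load, peak 45 at the free end: 11w₀L⁴/(120EI) = 158466/EI
  point load 108 at a = 7: Pa²(3L − a)/(6EI) = 30870/EI
  point load 119 at a = 3.5: Pa²(3L − a)/(6EI) = 9354/EI
  δ_0 = 198690/EI
Tip deflection under a unit load at Y: L³/(3EI) = 914.7/EI.
With EI = 75000 kN·m²: δ_0 = 2.6492 m and δ_{YY} = 0.012196 m/kN.
Compatibility — the beam at Y must follow the support down by 0.03 m: δ_0 − R_Y·δ_{YY} = 0.03, so R_Y = (2.6492 − 0.03)/0.012196 = 214.8 kN.
Vertical equilibrium: R_X = ΣP − R_Y = 542 − 214.8 = 327.2 kN.

R_X = 327.2 kN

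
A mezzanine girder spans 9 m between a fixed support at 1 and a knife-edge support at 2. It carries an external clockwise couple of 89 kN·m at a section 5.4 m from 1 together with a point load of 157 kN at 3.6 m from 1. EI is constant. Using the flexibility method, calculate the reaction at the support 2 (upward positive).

Take the reaction at 2 as the redundant and release it; the primary structure is a cantilever fixed at 1.
Deflection at 2 on the released cantilever, summing each load's contribution:
  clockwise couple 89 at a = 5.4: M₀a(2L − a)/(2EI) = 3028/EI
  point load 157 at a = 3.6: Pa²(3L − a)/(6EI) = 7935/EI
  δ_0 = 10963/EI
Tip deflection under a unit load at 2: L³/(3EI) = 243/EI.
The prop prevents deflection at 2: R_2 = δ_0/δ_{22} = 10963/243 = 45.12 kN.

R_2 = 45.12 kN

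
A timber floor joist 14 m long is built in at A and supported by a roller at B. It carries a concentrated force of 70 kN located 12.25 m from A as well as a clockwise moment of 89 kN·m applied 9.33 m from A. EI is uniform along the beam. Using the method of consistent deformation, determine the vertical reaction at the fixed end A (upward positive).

Release the roller at B. Primary structure: cantilever fixed at A.
Free-end deflection of the primary structure under the applied loading (downward +):
  point load 70 at a = 12.25: Pa²(3L − a)/(6EI) = 52084/EI
  clockwise couple 89 at a = 9.33: M₀a(2L − a)/(2EI) = 7752/EI
  δ_0 = 59836/EI
Flexibility coefficient — unit upward force at B: δ_{BB} = L³/(3EI) = 914.7/EI.
Compatibility at B: δ_0 − R_B·δ_{BB} = 0, so R_B = 59836/914.7 = 65.42 kN.
Vertical equilibrium: R_A = ΣP − R_B = 70 − 65.42 = 4.582 kN.

R_A = 4.582 kN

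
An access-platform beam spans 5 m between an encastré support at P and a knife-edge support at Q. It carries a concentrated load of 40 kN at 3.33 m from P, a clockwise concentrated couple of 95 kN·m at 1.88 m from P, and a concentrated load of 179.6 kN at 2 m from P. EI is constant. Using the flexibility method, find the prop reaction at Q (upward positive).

R_Q = 75.46 kN

Take the reaction at Q as the redundant and release it; the primary structure is a cantilever fixed at P.
Downward deflection at the released point Q due to the loads:
  point load 40 at a = 3.33: Pa²(3L − a)/(6EI) = 862.7/EI
  clockwise couple 95 at a = 1.88: M₀a(2L − a)/(2EI) = 725.1/EI
  point load 179.6 at a = 2: Pa²(3L − a)/(6EI) = 1557/EI
  δ_0 = 3144/EI
Tip deflection under a unit load at Q: L³/(3EI) = 41.67/EI.
Compatibility at Q: δ_0 − R_Q·δ_{QQ} = 0, so R_Q = 3144/41.67 = 75.46 kN.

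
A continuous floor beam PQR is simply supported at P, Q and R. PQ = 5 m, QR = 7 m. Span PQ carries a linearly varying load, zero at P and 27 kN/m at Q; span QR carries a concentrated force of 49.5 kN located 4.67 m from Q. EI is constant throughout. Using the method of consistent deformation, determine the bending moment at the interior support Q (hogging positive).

Take M_Q as the redundant. Released structure: two simple spans PQ and QR with a hinge at Q.
End slopes at the hinge Q, treating each span as simply supported:
  span PQ: triangular load, peak 27: w₀L³/(45EI) = 75/EI
  span QR: point load 49.5 at a = 4.67: Pab(L + b)/(6LEI) = 119.6/EI
  relative rotation θ_0 = (75 + 119.6)/EI = 194.6/EI
A unit hogging moment at Q produces rotation L₁/(3EI) + L₂/(3EI) = 4/EI.
Slope continuity at Q: θ_0 = M_Q·4/EI, so M_Q = 194.6/4 = 48.66 kN·m (hogging).

M_Q = 48.66 kN·m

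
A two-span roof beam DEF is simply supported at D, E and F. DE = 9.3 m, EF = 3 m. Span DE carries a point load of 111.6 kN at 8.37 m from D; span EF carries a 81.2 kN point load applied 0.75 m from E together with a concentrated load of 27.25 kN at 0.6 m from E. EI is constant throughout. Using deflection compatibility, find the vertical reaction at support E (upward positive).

R_E = 218.3 kN

Take M_E as the redundant. Released structure: two simple spans DE and EF with a hinge at E.
End slopes at the hinge E, treating each span as simply supported:
  span DE: point load 111.6 at a = 8.37: Pab(L + a)/(6LEI) = 275.1/EI
  span EF: point load 81.2 at a = 0.75: Pab(L + b)/(6LEI) = 39.97/EI
  span EF: point load 27.25 at a = 0.6: Pab(L + b)/(6LEI) = 11.77/EI
  relative rotation θ_0 = (275.1 + 51.74)/EI = 326.8/EI
A unit hogging moment at E produces rotation L₁/(3EI) + L₂/(3EI) = 4.1/EI.
Compatibility: M_E·(L₁+L₂)/(3EI) = θ_0, giving M_E = 79.71 kN·m (hogging).
Span DE, ΣM about D with M_E applied at E: R_E^{DE}·9.3 = 934.1 + 79.71, so R_E^{DE} = 109 kN and R_D = 111.6 − 109 = 2.589 kN.
Span EF, ΣM about F: R_E^{EF}·3 = 248.1 + 79.71, so R_E^{EF} = 109.3 kN and R_F = 108.5 − 109.3 = -0.8214 kN.
R_E = 109 + 109.3 = 218.3 kN.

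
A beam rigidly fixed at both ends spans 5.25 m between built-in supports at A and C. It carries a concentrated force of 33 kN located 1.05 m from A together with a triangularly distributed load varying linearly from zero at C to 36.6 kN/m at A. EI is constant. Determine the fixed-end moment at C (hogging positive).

M_C = 39.17 kN·m

Release both end moments; the primary structure is a simply-supported span AC with redundants M_A and M_C.
On the primary (simply-supported) span, the end slopes from the loading are:
  at A: point load 33 at a = 1.05: Pab(L + b)/(6LEI) = 43.66/EI
  at C: point load 33 at a = 1.05: Pab(L + a)/(6LEI) = 29.11/EI
  at A: triangular load, peak 36.6: w₀L³/(45EI) = 117.7/EI
  at C: triangular load, peak 36.6: 7w₀L³/(360EI) = 103/EI
  θ_A0 = 161.4/EI,  θ_C0 = 132.1/EI
Flexibility coefficients: a unit moment at one end gives L/(3EI) there and L/(6EI) at the far end, so f₁₁ = f₂₂ = 1.75/EI and f₁₂ = f₂₁ = 0.875/EI.
Compatibility — zero rotation at each built-in end:
  1.75 M_A + 0.875 M_C = 161.4
  0.875 M_A + 1.75 M_C = 132.1
Solving the pair gives M_A = 72.62 kN·m and M_C = 39.17 kN·m (hogging).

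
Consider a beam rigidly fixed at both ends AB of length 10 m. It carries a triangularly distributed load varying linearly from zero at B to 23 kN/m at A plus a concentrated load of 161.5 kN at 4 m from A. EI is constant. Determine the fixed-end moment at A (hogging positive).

M_A = 347.6 kN·m

Take the two fixed-end moments M_A, M_B as redundants; the released structure is the simple span AB.
Simple-span end rotations at A and B under the given loads:
  at A: triangular load, peak 23: w₀L³/(45EI) = 511.1/EI
  at B: triangular load, peak 23: 7w₀L³/(360EI) = 447.2/EI
  at A: point load 161.5 at a = 4: Pab(L + b)/(6LEI) = 1034/EI
  at B: point load 161.5 at a = 4: Pab(L + a)/(6LEI) = 904.4/EI
  θ_A0 = 1545/EI,  θ_B0 = 1352/EI
Flexibility coefficients: a unit moment at one end gives L/(3EI) there and L/(6EI) at the far end, so f₁₁ = f₂₂ = 3.333/EI and f₁₂ = f₂₁ = 1.667/EI.
Compatibility — zero rotation at each built-in end:
  3.333 M_A + 1.667 M_B = 1545
  1.667 M_A + 3.333 M_B = 1352
Solving the pair gives M_A = 347.6 kN·m and M_B = 231.7 kN·m (hogging).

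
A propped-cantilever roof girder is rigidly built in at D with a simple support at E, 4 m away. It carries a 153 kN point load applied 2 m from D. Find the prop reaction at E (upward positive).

Release the roller at E. Primary structure: cantilever fixed at D.
Downward deflection at the released point E due to the loads:
  point load 153 at a = 2: Pa²(3L − a)/(6EI) = 1020/EI
Tip deflection under a unit load at E: L³/(3EI) = 21.33/EI.
Compatibility at E: δ_0 − R_E·δ_{EE} = 0, so R_E = 1020/21.33 = 47.81 kN.

R_E = 47.81 kN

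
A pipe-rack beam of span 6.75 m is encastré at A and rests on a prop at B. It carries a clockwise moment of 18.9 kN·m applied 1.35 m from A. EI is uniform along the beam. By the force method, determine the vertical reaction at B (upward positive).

R_B = 1.512 kN

Take the reaction at B as the redundant and release it; the primary structure is a cantilever fixed at A.
Downward deflection at the released point B due to the loads:
  clockwise couple 18.9 at a = 1.35: M₀a(2L − a)/(2EI) = 155/EI
Flexibility coefficient — unit upward force at B: δ_{BB} = L³/(3EI) = 102.5/EI.
Compatibility at B: δ_0 − R_B·δ_{BB} = 0, so R_B = 155/102.5 = 1.512 kN.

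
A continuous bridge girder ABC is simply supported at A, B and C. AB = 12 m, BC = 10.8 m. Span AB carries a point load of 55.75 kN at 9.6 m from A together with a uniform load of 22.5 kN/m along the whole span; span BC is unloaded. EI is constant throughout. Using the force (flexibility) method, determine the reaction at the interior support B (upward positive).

Release continuity at B by inserting a hinge; the redundant is the internal moment M_B. The primary structure is two simply-supported spans AB and BC.
Discontinuity in slope at B on the released structure — sum the simple-span end rotations:
  span AB: point load 55.75 at a = 9.6: Pab(L + a)/(6LEI) = 385.3/EI
  span AB: UDL 22.5: wL³/(24EI) = 1620/EI
  relative rotation θ_0 = (2005 + 0)/EI = 2005/EI
A unit hogging moment at B produces rotation L₁/(3EI) + L₂/(3EI) = 7.6/EI.
Compatibility: M_B·(L₁+L₂)/(3EI) = θ_0, giving M_B = 263.9 kN·m (hogging).
Span AB, ΣM about A with M_B applied at B: R_B^{AB}·12 = 2155 + 263.9, so R_B^{AB} = 201.6 kN and R_A = 325.8 − 201.6 = 124.2 kN.
Span BC, ΣM about C: R_B^{BC}·10.8 = 0 + 263.9, so R_B^{BC} = 24.43 kN and R_C = 0 − 24.43 = -24.43 kN.
R_B = 201.6 + 24.43 = 226 kN.

R_B = 226 kN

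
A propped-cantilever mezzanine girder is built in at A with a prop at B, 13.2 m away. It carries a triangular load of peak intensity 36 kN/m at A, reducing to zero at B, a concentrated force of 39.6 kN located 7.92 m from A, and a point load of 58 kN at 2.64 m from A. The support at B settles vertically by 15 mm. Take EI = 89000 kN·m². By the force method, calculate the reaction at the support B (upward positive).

Choose R_B as the redundant. The primary structure is the cantilever fixed at A.
Primary-structure tip deflection at B by superposition:
  triangular load, peak 36 at the fixed end: w₀L⁴/(30EI) = 36431/EI
  point load 39.6 at a = 7.92: Pa²(3L − a)/(6EI) = 13115/EI
  point load 58 at a = 2.64: Pa²(3L − a)/(6EI) = 2490/EI
  δ_0 = 52037/EI
Tip deflection under a unit load at B: L³/(3EI) = 766.7/EI.
With EI = 89000 kN·m²: δ_0 = 0.58468 m and δ_{BB} = 0.008614 m/kN.
Compatibility — the beam at B must follow the support down by 0.015 m: δ_0 − R_B·δ_{BB} = 0.015, so R_B = (0.58468 − 0.015)/0.008614 = 66.13 kN.

R_B = 66.13 kN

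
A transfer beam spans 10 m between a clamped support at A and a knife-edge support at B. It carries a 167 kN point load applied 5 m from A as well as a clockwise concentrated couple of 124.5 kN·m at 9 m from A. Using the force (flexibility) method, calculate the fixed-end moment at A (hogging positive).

Choose R_B as the redundant. The primary structure is the cantilever fixed at A.
Deflection at B on the released cantilever, summing each load's contribution:
  point load 167 at a = 5: Pa²(3L − a)/(6EI) = 17396/EI
  clockwise couple 124.5 at a = 9: M₀a(2L − a)/(2EI) = 6163/EI
  δ_0 = 23559/EI
Tip deflection under a unit load at B: L³/(3EI) = 333.3/EI.
Compatibility at B: δ_0 − R_B·δ_{BB} = 0, so R_B = 23559/333.3 = 70.68 kN.
Moment equilibrium about A: M_A = Σ(load moments about A) − R_B·L = 959.5 − 70.68×10 = 252.7 kN·m.

M_A = 252.7 kN·m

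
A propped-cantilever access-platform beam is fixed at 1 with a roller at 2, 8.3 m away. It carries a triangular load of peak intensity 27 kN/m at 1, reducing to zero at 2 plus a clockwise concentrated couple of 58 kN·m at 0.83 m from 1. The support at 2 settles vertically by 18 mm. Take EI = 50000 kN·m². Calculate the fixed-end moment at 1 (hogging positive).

M_1 = 204.7 kN·m

Choose R_2 as the redundant. The primary structure is the cantilever fixed at 1.
Deflection at 2 on the released cantilever, summing each load's contribution:
  triangular load, peak 27 at the fixed end: w₀L⁴/(30EI) = 4271/EI
  clockwise couple 58 at a = 0.83: M₀a(2L − a)/(2EI) = 379.6/EI
  δ_0 = 4651/EI
Flexibility coefficient — unit upward force at 2: δ_{22} = L³/(3EI) = 190.6/EI.
With EI = 50000 kN·m²: δ_0 = 0.093017 m and δ_{22} = 0.003812 m/kN.
Compatibility — the beam at 2 must follow the support down by 0.018 m: δ_0 − R_2·δ_{22} = 0.018, so R_2 = (0.093017 − 0.018)/0.003812 = 19.68 kN.
Moment equilibrium about 1: M_1 = Σ(load moments about 1) − R_2·L = 368 − 19.68×8.3 = 204.7 kN·m.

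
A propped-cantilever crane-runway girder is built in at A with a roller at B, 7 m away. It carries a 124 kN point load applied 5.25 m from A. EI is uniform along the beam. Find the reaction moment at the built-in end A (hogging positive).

M_A = 101.7 kN·m

Choose R_B as the redundant. The primary structure is the cantilever fixed at A.
Deflection at B on the released cantilever, summing each load's contribution:
  point load 124 at a = 5.25: Pa²(3L − a)/(6EI) = 8972/EI
Flexibility coefficient — unit upward force at B: δ_{BB} = L³/(3EI) = 114.3/EI.
The prop prevents deflection at B: R_B = δ_0/δ_{BB} = 8972/114.3 = 78.47 kN.
Moment equilibrium about A: M_A = Σ(load moments about A) − R_B·L = 651 − 78.47×7 = 101.7 kN·m.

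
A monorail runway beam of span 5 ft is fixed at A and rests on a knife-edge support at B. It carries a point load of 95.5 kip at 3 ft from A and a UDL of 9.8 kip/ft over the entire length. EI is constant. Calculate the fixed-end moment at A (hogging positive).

Remove the prop at B; the released (primary) structure is a cantilever built in at A.
Primary-structure tip deflection at B by superposition:
  point load 95.5 at a = 3: Pa²(3L − a)/(6EI) = 1719/EI
  UDL 9.8: wL⁴/(8EI) = 765.6/EI
  δ_0 = 2485/EI
Flexibility coefficient — unit upward force at B: δ_{BB} = L³/(3EI) = 41.67/EI.
Compatibility at B: δ_0 − R_B·δ_{BB} = 0, so R_B = 2485/41.67 = 59.63 kip.
Moment equilibrium about A: M_A = Σ(load moments about A) − R_B·L = 409 − 59.63×5 = 110.8 kip·ft.

M_A = 110.8 kip·ft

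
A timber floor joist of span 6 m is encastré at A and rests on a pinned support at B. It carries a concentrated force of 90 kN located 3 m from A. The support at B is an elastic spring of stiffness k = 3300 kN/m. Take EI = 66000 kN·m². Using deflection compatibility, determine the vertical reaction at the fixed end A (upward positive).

R_A = 67.99 kN

Remove the prop at B; the released (primary) structure is a cantilever built in at A.
Deflection at B on the released cantilever, summing each load's contribution:
  point load 90 at a = 3: Pa²(3L − a)/(6EI) = 2025/EI
Tip deflection under a unit load at B: L³/(3EI) = 72/EI.
With EI = 66000 kN·m²: δ_0 = 0.030682 m and δ_{BB} = 0.001091 m/kN.
Compatibility — the spring shortens by R_B/k under the reaction it provides: δ_0 − R_B·δ_{BB} = R_B/k. With 1/k = 0.000303 m/kN, R_B = δ_0 / (δ_{BB} + 1/k) = 0.030682 / (0.001091 + 0.000303) = 22.01 kN.
Vertical equilibrium: R_A = ΣP − R_B = 90 − 22.01 = 67.99 kN.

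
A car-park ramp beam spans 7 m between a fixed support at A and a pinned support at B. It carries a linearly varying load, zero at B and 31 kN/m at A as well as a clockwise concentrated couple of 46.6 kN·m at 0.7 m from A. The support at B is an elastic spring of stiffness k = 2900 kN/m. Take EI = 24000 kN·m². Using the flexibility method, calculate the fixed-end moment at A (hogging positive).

Release the roller at B. Primary structure: cantilever fixed at A.
Primary-structure tip deflection at B by superposition:
  triangular load, peak 31 at the fixed end: w₀L⁴/(30EI) = 2481/EI
  clockwise couple 46.6 at a = 0.7: M₀a(2L − a)/(2EI) = 216.9/EI
  δ_0 = 2698/EI
Tip deflection under a unit load at B: L³/(3EI) = 114.3/EI.
With EI = 24000 kN·m²: δ_0 = 0.11241 m and δ_{BB} = 0.004764 m/kN.
Compatibility — the spring shortens by R_B/k under the reaction it provides: δ_0 − R_B·δ_{BB} = R_B/k. With 1/k = 0.000345 m/kN, R_B = δ_0 / (δ_{BB} + 1/k) = 0.11241 / (0.004764 + 0.000345) = 22 kN.
Moment equilibrium about A: M_A = Σ(load moments about A) − R_B·L = 299.8 − 22×7 = 145.7 kN·m.

M_A = 145.7 kN·m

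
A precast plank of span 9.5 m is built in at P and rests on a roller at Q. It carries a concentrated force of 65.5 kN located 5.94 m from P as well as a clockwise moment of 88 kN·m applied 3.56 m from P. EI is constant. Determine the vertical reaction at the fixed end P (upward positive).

R_P = 26.63 kN

Remove the prop at Q; the released (primary) structure is a cantilever built in at P.
Free-end deflection of the primary structure under the applied loading (downward +):
  point load 65.5 at a = 5.94: Pa²(3L − a)/(6EI) = 8690/EI
  clockwise couple 88 at a = 3.56: M₀a(2L − a)/(2EI) = 2419/EI
  δ_0 = 11108/EI
Tip deflection under a unit load at Q: L³/(3EI) = 285.8/EI.
Compatibility at Q: δ_0 − R_Q·δ_{QQ} = 0, so R_Q = 11108/285.8 = 38.87 kN.
Vertical equilibrium: R_P = ΣP − R_Q = 65.5 − 38.87 = 26.63 kN.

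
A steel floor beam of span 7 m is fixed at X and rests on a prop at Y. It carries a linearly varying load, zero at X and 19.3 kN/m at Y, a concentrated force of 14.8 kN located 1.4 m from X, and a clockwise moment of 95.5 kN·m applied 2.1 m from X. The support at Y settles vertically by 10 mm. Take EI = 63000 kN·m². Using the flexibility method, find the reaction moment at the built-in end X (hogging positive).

M_X = 131.1 kN·m

Remove the prop at Y; the released (primary) structure is a cantilever built in at X.
Deflection at Y on the released cantilever, summing each load's contribution:
  triangular load, peak 19.3 at the free end: 11w₀L⁴/(120EI) = 4248/EI
  point load 14.8 at a = 1.4: Pa²(3L − a)/(6EI) = 94.76/EI
  clockwise couple 95.5 at a = 2.1: M₀a(2L − a)/(2EI) = 1193/EI
  δ_0 = 5536/EI
Flexibility coefficient — unit upward force at Y: δ_{YY} = L³/(3EI) = 114.3/EI.
With EI = 63000 kN·m²: δ_0 = 0.08787 m and δ_{YY} = 0.001815 m/kN.
Compatibility — the beam at Y must follow the support down by 0.01 m: δ_0 − R_Y·δ_{YY} = 0.01, so R_Y = (0.08787 − 0.01)/0.001815 = 42.91 kN.
Moment equilibrium about X: M_X = Σ(load moments about X) − R_Y·L = 431.5 − 42.91×7 = 131.1 kN·m.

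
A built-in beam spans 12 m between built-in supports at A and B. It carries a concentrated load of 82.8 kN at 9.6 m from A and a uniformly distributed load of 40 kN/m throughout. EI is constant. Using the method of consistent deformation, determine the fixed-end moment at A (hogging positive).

M_A = 511.8 kN·m

Take the two fixed-end moments M_A, M_B as redundants; the released structure is the simple span AB.
On the primary (simply-supported) span, the end slopes from the loading are:
  at A: point load 82.8 at a = 9.6: Pab(L + b)/(6LEI) = 381.5/EI
  at B: point load 82.8 at a = 9.6: Pab(L + a)/(6LEI) = 572.3/EI
  at A: UDL 40: wL³/(24EI) = 2880/EI
  at B: UDL 40: wL³/(24EI) = 2880/EI
  θ_A0 = 3262/EI,  θ_B0 = 3452/EI
Flexibility coefficients: a unit moment at one end gives L/(3EI) there and L/(6EI) at the far end, so f₁₁ = f₂₂ = 4/EI and f₁₂ = f₂₁ = 2/EI.
Compatibility — zero rotation at each built-in end:
  4 M_A + 2 M_B = 3262
  2 M_A + 4 M_B = 3452
Solving the pair gives M_A = 511.8 kN·m and M_B = 607.2 kN·m (hogging).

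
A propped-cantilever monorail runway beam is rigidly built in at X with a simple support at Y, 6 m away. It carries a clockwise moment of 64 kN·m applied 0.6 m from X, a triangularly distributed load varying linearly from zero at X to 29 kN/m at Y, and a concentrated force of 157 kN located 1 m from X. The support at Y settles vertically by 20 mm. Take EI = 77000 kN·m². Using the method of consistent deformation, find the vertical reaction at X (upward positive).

Remove the prop at Y; the released (primary) structure is a cantilever built in at X.
Free-end deflection of the primary structure under the applied loading (downward +):
  clockwise couple 64 at a = 0.6: M₀a(2L − a)/(2EI) = 218.9/EI
  triangular load, peak 29 at the free end: 11w₀L⁴/(120EI) = 3445/EI
  point load 157 at a = 1: Pa²(3L − a)/(6EI) = 444.8/EI
  δ_0 = 4109/EI
Flexibility coefficient — unit upward force at Y: δ_{YY} = L³/(3EI) = 72/EI.
With EI = 77000 kN·m²: δ_0 = 0.053363 m and δ_{YY} = 0.000935 m/kN.
Compatibility — the beam at Y must follow the support down by 0.02 m: δ_0 − R_Y·δ_{YY} = 0.02, so R_Y = (0.053363 − 0.02)/0.000935 = 35.68 kN.
Vertical equilibrium: R_X = ΣP − R_Y = 244 − 35.68 = 208.3 kN.

R_X = 208.3 kN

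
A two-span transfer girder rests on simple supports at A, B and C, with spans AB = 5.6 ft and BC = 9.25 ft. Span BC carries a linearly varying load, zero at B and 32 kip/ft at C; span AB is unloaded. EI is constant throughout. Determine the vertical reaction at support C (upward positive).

Release continuity at B by inserting a hinge; the redundant is the internal moment M_B. The primary structure is two simply-supported spans AB and BC.
Discontinuity in slope at B on the released structure — sum the simple-span end rotations:
  span BC: triangular load, peak 32: 7w₀L³/(360EI) = 492.5/EI
  relative rotation θ_0 = (0 + 492.5)/EI = 492.5/EI
A unit hogging moment at B produces rotation L₁/(3EI) + L₂/(3EI) = 4.95/EI.
Slope continuity at B: θ_0 = M_B·4.95/EI, so M_B = 492.5/4.95 = 99.49 kip·ft (hogging).
Span BC, ΣM about C: R_B^{BC}·9.25 = 456.3 + 99.49, so R_B^{BC} = 60.09 kip and R_C = 148 − 60.09 = 87.91 kip.

R_C = 87.91 kip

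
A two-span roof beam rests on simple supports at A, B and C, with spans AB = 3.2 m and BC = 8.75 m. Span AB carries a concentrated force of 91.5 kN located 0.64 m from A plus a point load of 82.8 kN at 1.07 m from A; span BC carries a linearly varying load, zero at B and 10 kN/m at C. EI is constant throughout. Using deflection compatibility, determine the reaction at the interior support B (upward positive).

R_B = 82.24 kN

Release continuity at B by inserting a hinge; the redundant is the internal moment M_B. The primary structure is two simply-supported spans AB and BC.
Discontinuity in slope at B on the released structure — sum the simple-span end rotations:
  span AB: point load 91.5 at a = 0.64: Pab(L + a)/(6LEI) = 29.98/EI
  span AB: point load 82.8 at a = 1.07: Pab(L + a)/(6LEI) = 41.97/EI
  span BC: triangular load, peak 10: 7w₀L³/(360EI) = 130.3/EI
  relative rotation θ_0 = (71.95 + 130.3)/EI = 202.2/EI
A unit hogging moment at B produces rotation L₁/(3EI) + L₂/(3EI) = 3.983/EI.
Slope continuity at B: θ_0 = M_B·3.983/EI, so M_B = 202.2/3.983 = 50.76 kN·m (hogging).
Span AB, ΣM about A with M_B applied at B: R_B^{AB}·3.2 = 147.2 + 50.76, so R_B^{AB} = 61.85 kN and R_A = 174.3 − 61.85 = 112.4 kN.
Span BC, ΣM about C: R_B^{BC}·8.75 = 127.6 + 50.76, so R_B^{BC} = 20.39 kN and R_C = 43.75 − 20.39 = 23.36 kN.
R_B = 61.85 + 20.39 = 82.24 kN.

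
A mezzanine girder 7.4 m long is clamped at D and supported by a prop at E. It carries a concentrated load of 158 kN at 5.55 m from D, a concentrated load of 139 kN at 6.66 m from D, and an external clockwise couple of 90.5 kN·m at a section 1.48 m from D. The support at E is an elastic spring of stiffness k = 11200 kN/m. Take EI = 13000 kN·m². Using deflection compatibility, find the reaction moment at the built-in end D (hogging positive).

M_D = 243.7 kN·m

Choose R_E as the redundant. The primary structure is the cantilever fixed at D.
Downward deflection at the released point E due to the loads:
  point load 158 at a = 5.55: Pa²(3L − a)/(6EI) = 13505/EI
  point load 139 at a = 6.66: Pa²(3L − a)/(6EI) = 15968/EI
  clockwise couple 90.5 at a = 1.48: M₀a(2L − a)/(2EI) = 892/EI
  δ_0 = 30366/EI
Tip deflection under a unit load at E: L³/(3EI) = 135.1/EI.
With EI = 13000 kN·m²: δ_0 = 2.3358 m and δ_{EE} = 0.01039 m/kN.
Compatibility — the spring shortens by R_E/k under the reaction it provides: δ_0 − R_E·δ_{EE} = R_E/k. With 1/k = 0.000089 m/kN, R_E = δ_0 / (δ_{EE} + 1/k) = 2.3358 / (0.01039 + 0.000089) = 222.9 kN.
Moment equilibrium about D: M_D = Σ(load moments about D) − R_E·L = 1893 − 222.9×7.4 = 243.7 kN·m.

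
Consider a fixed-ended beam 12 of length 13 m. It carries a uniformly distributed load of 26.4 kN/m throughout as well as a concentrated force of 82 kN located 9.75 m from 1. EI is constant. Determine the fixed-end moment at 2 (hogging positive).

Take the two fixed-end moments M_1, M_2 as redundants; the released structure is the simple span 12.
End rotations of the released simple span under the applied load (×1/EI):
  at 1: UDL 26.4: wL³/(24EI) = 2417/EI
  at 2: UDL 26.4: wL³/(24EI) = 2417/EI
  at 1: point load 82 at a = 9.75: Pab(L + b)/(6LEI) = 541.3/EI
  at 2: point load 82 at a = 9.75: Pab(L + a)/(6LEI) = 757.9/EI
  θ_10 = 2958/EI,  θ_20 = 3175/EI
Flexibility coefficients: a unit moment at one end gives L/(3EI) there and L/(6EI) at the far end, so f₁₁ = f₂₂ = 4.333/EI and f₁₂ = f₂₁ = 2.167/EI.
Compatibility — zero rotation at each built-in end:
  4.333 M_1 + 2.167 M_2 = 2958
  2.167 M_1 + 4.333 M_2 = 3175
Solving the pair gives M_1 = 421.8 kN·m and M_2 = 521.7 kN·m (hogging).

M_2 = 521.7 kN·m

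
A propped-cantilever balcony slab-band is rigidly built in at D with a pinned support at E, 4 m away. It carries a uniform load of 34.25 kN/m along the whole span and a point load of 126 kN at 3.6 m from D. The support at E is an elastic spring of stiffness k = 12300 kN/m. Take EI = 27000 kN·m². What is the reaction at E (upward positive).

R_E = 143.7 kN

Release the roller at E. Primary structure: cantilever fixed at D.
Free-end deflection of the primary structure under the applied loading (downward +):
  UDL 34.25: wL⁴/(8EI) = 1096/EI
  point load 126 at a = 3.6: Pa²(3L − a)/(6EI) = 2286/EI
  δ_0 = 3382/EI
Flexibility coefficient — unit upward force at E: δ_{EE} = L³/(3EI) = 21.33/EI.
With EI = 27000 kN·m²: δ_0 = 0.12526 m and δ_{EE} = 0.00079 m/kN.
Compatibility — the spring shortens by R_E/k under the reaction it provides: δ_0 − R_E·δ_{EE} = R_E/k. With 1/k = 0.000081 m/kN, R_E = δ_0 / (δ_{EE} + 1/k) = 0.12526 / (0.00079 + 0.000081) = 143.7 kN.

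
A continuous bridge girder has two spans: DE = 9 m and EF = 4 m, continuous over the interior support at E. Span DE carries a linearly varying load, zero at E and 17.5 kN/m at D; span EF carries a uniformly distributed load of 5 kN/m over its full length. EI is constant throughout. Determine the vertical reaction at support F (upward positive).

Release continuity at E by inserting a hinge; the redundant is the internal moment M_E. The primary structure is two simply-supported spans DE and EF.
Discontinuity in slope at E on the released structure — sum the simple-span end rotations:
  span DE: triangular load, peak 17.5: 7w₀L³/(360EI) = 248.1/EI
  span EF: UDL 5: wL³/(24EI) = 13.33/EI
  relative rotation θ_0 = (248.1 + 13.33)/EI = 261.4/EI
A unit hogging moment at E produces rotation L₁/(3EI) + L₂/(3EI) = 4.333/EI.
Slope continuity at E: θ_0 = M_E·4.333/EI, so M_E = 261.4/4.333 = 60.32 kN·m (hogging).
Span EF, ΣM about F: R_E^{EF}·4 = 40 + 60.32, so R_E^{EF} = 25.08 kN and R_F = 20 − 25.08 = -5.081 kN.

R_F = -5.081 kN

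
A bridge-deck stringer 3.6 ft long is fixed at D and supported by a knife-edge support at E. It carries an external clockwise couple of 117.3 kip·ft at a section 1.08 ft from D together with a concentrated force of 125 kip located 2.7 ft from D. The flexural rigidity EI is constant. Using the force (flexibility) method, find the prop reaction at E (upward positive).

Release the roller at E. Primary structure: cantilever fixed at D.
Deflection at E on the released cantilever, summing each load's contribution:
  clockwise couple 117.3 at a = 1.08: M₀a(2L − a)/(2EI) = 387.7/EI
  point load 125 at a = 2.7: Pa²(3L − a)/(6EI) = 1230/EI
  δ_0 = 1618/EI
Tip deflection under a unit load at E: L³/(3EI) = 15.55/EI.
Compatibility at E: δ_0 − R_E·δ_{EE} = 0, so R_E = 1618/15.55 = 104 kip.

R_E = 104 kip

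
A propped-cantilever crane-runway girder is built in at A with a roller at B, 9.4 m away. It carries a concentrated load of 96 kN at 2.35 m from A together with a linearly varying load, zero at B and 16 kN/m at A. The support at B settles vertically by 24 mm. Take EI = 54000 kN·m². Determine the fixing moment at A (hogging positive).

M_A = 286.3 kN·m

Release the roller at B. Primary structure: cantilever fixed at A.
Free-end deflection of the primary structure under the applied loading (downward +):
  point load 96 at a = 2.35: Pa²(3L − a)/(6EI) = 2284/EI
  triangular load, peak 16 at the fixed end: w₀L⁴/(30EI) = 4164/EI
  δ_0 = 6448/EI
Tip deflection under a unit load at B: L³/(3EI) = 276.9/EI.
With EI = 54000 kN·m²: δ_0 = 0.11941 m and δ_{BB} = 0.005127 m/kN.
Compatibility — the beam at B must follow the support down by 0.024 m: δ_0 − R_B·δ_{BB} = 0.024, so R_B = (0.11941 − 0.024)/0.005127 = 18.61 kN.
Moment equilibrium about A: M_A = Σ(load moments about A) − R_B·L = 461.2 − 18.61×9.4 = 286.3 kN·m.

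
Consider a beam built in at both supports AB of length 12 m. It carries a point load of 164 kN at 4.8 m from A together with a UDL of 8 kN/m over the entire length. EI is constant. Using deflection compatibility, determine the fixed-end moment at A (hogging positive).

Take the two fixed-end moments M_A, M_B as redundants; the released structure is the simple span AB.
End rotations of the released simple span under the applied load (×1/EI):
  at A: point load 164 at a = 4.8: Pab(L + b)/(6LEI) = 1511/EI
  at B: point load 164 at a = 4.8: Pab(L + a)/(6LEI) = 1322/EI
  at A: UDL 8: wL³/(24EI) = 576/EI
  at B: UDL 8: wL³/(24EI) = 576/EI
  θ_A0 = 2087/EI,  θ_B0 = 1898/EI
Flexibility coefficients: a unit moment at one end gives L/(3EI) there and L/(6EI) at the far end, so f₁₁ = f₂₂ = 4/EI and f₁₂ = f₂₁ = 2/EI.
Compatibility — zero rotation at each built-in end:
  4 M_A + 2 M_B = 2087
  2 M_A + 4 M_B = 1898
Solving the pair gives M_A = 379.4 kN·m and M_B = 284.9 kN·m (hogging).

M_A = 379.4 kN·m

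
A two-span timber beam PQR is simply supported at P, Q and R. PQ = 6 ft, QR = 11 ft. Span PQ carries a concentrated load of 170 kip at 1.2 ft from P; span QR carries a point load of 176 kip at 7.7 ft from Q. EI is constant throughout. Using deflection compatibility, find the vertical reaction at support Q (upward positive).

Take M_Q as the redundant. Released structure: two simple spans PQ and QR with a hinge at Q.
Discontinuity in slope at Q on the released structure — sum the simple-span end rotations:
  span PQ: point load 170 at a = 1.2: Pab(L + a)/(6LEI) = 195.8/EI
  span QR: point load 176 at a = 7.7: Pab(L + b)/(6LEI) = 969/EI
  relative rotation θ_0 = (195.8 + 969)/EI = 1165/EI
A unit hogging moment at Q produces rotation L₁/(3EI) + L₂/(3EI) = 5.667/EI.
Compatibility: M_Q·(L₁+L₂)/(3EI) = θ_0, giving M_Q = 205.6 kip·ft (hogging).
Span PQ, ΣM about P with M_Q applied at Q: R_Q^{PQ}·6 = 204 + 205.6, so R_Q^{PQ} = 68.26 kip and R_P = 170 − 68.26 = 101.7 kip.
Span QR, ΣM about R: R_Q^{QR}·11 = 580.8 + 205.6, so R_Q^{QR} = 71.49 kip and R_R = 176 − 71.49 = 104.5 kip.
R_Q = 68.26 + 71.49 = 139.7 kip.

R_Q = 139.7 kip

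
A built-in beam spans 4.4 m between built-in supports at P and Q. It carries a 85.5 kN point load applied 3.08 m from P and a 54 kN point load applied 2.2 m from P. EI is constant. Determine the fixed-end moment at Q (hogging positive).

Take the two fixed-end moments M_P, M_Q as redundants; the released structure is the simple span PQ.
Simple-span end rotations at P and Q under the given loads:
  at P: point load 85.5 at a = 3.08: Pab(L + b)/(6LEI) = 75.32/EI
  at Q: point load 85.5 at a = 3.08: Pab(L + a)/(6LEI) = 98.49/EI
  at P: point load 54 at a = 2.2: Pab(L + b)/(6LEI) = 65.34/EI
  at Q: point load 54 at a = 2.2: Pab(L + a)/(6LEI) = 65.34/EI
  θ_P0 = 140.7/EI,  θ_Q0 = 163.8/EI
Flexibility coefficients: a unit moment at one end gives L/(3EI) there and L/(6EI) at the far end, so f₁₁ = f₂₂ = 1.467/EI and f₁₂ = f₂₁ = 0.7333/EI.
Compatibility — zero rotation at each built-in end:
  1.467 M_P + 0.7333 M_Q = 140.7
  0.7333 M_P + 1.467 M_Q = 163.8
Solving the pair gives M_P = 53.4 kN·m and M_Q = 85 kN·m (hogging).

M_Q = 85 kN·m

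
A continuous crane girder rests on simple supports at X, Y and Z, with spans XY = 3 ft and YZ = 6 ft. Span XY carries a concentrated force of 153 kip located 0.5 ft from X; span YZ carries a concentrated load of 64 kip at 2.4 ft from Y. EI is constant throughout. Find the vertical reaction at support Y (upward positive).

Insert a hinge at Y; M_Y is the redundant, and each span becomes simply supported.
Rotations at Y on the released spans (each span's end-slope, ×1/EI):
  span XY: point load 153 at a = 0.5: Pab(L + a)/(6LEI) = 37.19/EI
  span YZ: point load 64 at a = 2.4: Pab(L + b)/(6LEI) = 147.5/EI
  relative rotation θ_0 = (37.19 + 147.5)/EI = 184.6/EI
A unit hogging moment at Y produces rotation L₁/(3EI) + L₂/(3EI) = 3/EI.
Slope continuity at Y: θ_0 = M_Y·3/EI, so M_Y = 184.6/3 = 61.55 kip·ft (hogging).
Span XY, ΣM about X with M_Y applied at Y: R_Y^{XY}·3 = 76.5 + 61.55, so R_Y^{XY} = 46.02 kip and R_X = 153 − 46.02 = 107 kip.
Span YZ, ΣM about Z: R_Y^{YZ}·6 = 230.4 + 61.55, so R_Y^{YZ} = 48.66 kip and R_Z = 64 − 48.66 = 15.34 kip.
R_Y = 46.02 + 48.66 = 94.67 kip.

R_Y = 94.67 kip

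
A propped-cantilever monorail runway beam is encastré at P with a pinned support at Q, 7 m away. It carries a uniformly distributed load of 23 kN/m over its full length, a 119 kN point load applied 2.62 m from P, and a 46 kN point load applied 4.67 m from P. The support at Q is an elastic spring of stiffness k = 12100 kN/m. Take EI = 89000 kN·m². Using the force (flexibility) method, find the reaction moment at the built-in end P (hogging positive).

M_P = 392 kN·m

Release the roller at Q. Primary structure: cantilever fixed at P.
Downward deflection at the released point Q due to the loads:
  UDL 23: wL⁴/(8EI) = 6903/EI
  point load 119 at a = 2.62: Pa²(3L − a)/(6EI) = 2502/EI
  point load 46 at a = 4.67: Pa²(3L − a)/(6EI) = 2730/EI
  δ_0 = 12136/EI
Tip deflection under a unit load at Q: L³/(3EI) = 114.3/EI.
With EI = 89000 kN·m²: δ_0 = 0.13636 m and δ_{QQ} = 0.001285 m/kN.
Compatibility — the spring shortens by R_Q/k under the reaction it provides: δ_0 − R_Q·δ_{QQ} = R_Q/k. With 1/k = 0.000083 m/kN, R_Q = δ_0 / (δ_{QQ} + 1/k) = 0.13636 / (0.001285 + 0.000083) = 99.73 kN.
Moment equilibrium about P: M_P = Σ(load moments about P) − R_Q·L = 1090 − 99.73×7 = 392 kN·m.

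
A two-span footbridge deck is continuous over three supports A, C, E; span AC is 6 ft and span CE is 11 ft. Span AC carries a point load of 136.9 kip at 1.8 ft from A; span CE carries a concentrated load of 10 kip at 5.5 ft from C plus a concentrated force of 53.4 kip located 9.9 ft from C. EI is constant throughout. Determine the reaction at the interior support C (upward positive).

R_C = 69.89 kip

Insert a hinge at C; M_C is the redundant, and each span becomes simply supported.
End slopes at the hinge C, treating each span as simply supported:
  span AC: point load 136.9 at a = 1.8: Pab(L + a)/(6LEI) = 224.2/EI
  span CE: point load 10 at a = 5.5: Pab(L + b)/(6LEI) = 75.62/EI
  span CE: point load 53.4 at a = 9.9: Pab(L + b)/(6LEI) = 106.6/EI
  relative rotation θ_0 = (224.2 + 182.2)/EI = 406.5/EI
A unit hogging moment at C produces rotation L₁/(3EI) + L₂/(3EI) = 5.667/EI.
Slope continuity at C: θ_0 = M_C·5.667/EI, so M_C = 406.5/5.667 = 71.73 kip·ft (hogging).
Span AC, ΣM about A with M_C applied at C: R_C^{AC}·6 = 246.4 + 71.73, so R_C^{AC} = 53.03 kip and R_A = 136.9 − 53.03 = 83.87 kip.
Span CE, ΣM about E: R_C^{CE}·11 = 113.7 + 71.73, so R_C^{CE} = 16.86 kip and R_E = 63.4 − 16.86 = 46.54 kip.
R_C = 53.03 + 16.86 = 69.89 kip.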